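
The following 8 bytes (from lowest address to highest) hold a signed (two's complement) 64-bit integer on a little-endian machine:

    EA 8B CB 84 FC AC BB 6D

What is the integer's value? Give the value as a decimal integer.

7907103771338705898

In little-endian order the low byte comes first in memory.
Reassemble most-significant byte first: 6D BB AC FC 84 CB 8B EA → 0x6DBBACFC84CB8BEA.
0x6DBBACFC84CB8BEA = 7907103771338705898.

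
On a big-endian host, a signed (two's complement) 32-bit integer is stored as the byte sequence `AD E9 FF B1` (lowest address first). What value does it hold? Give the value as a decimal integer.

Big-endian: lowest address holds the most-significant byte.
The bytes are already most-significant first: 0xADE9FFB1.
Top bit is set, so as a signed 32-bit value this is 0xADE9FFB1 − 2^32 = -1377173583.

-1377173583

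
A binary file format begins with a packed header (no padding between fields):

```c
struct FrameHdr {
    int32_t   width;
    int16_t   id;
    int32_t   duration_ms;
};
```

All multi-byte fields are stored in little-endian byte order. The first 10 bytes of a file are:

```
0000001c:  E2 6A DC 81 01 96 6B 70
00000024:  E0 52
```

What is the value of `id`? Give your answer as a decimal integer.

-27135

`id` follows `width` (4 bytes), so it starts at byte offset 4 and occupies 2 bytes.
Bytes at offsets 4..5: 01 96.
In little-endian order the low byte comes first in memory.
Reassemble most-significant byte first: 96 01 → 0x9601.
Top bit is set, so as a signed 16-bit value this is 0x9601 − 2^16 = -27135.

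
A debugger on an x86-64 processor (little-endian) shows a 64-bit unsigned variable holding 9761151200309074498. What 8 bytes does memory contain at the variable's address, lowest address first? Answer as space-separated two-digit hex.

9761151200309074498 in hexadecimal, padded to 64 bits, is 0x8776934CC54CDA42.
Split into bytes (most-significant first): 87 76 93 4C C5 4C DA 42.
In little-endian order the low byte comes first in memory.
So at ascending addresses the bytes are 42 DA 4C C5 4C 93 76 87.

42 DA 4C C5 4C 93 76 87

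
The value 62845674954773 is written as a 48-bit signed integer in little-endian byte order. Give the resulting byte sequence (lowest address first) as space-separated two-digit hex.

15 A0 21 66 28 39

62845674954773 in hexadecimal, padded to 48 bits, is 0x39286621A015.
Split into bytes (most-significant first): 39 28 66 21 A0 15.
Little-endian stores the least-significant byte at the lowest address.
So at ascending addresses the bytes are 15 A0 21 66 28 39.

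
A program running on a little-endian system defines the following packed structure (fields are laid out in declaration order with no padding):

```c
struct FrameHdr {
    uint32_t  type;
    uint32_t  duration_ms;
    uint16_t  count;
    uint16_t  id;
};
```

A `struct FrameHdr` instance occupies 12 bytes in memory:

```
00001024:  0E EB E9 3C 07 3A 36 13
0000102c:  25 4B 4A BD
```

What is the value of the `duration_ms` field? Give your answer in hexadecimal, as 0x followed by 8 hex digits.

0x13363A07

`duration_ms` follows `type` (4 bytes), so it starts at byte offset 4 and occupies 4 bytes.
Bytes at offsets 4..7: 07 3A 36 13.
In little-endian order the low byte comes first in memory.
Reassemble most-significant byte first: 13 36 3A 07 → 0x13363A07.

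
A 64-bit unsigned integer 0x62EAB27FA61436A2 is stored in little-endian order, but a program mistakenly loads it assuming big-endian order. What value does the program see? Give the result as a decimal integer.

Stored little-endian, the bytes at ascending addresses are A2 36 14 A6 7F B2 EA 62.
Read back as big-endian, the last byte is least significant, giving 0xA23614A67FB2EA62.
0xA23614A67FB2EA62 = 11688552588226259554.

11688552588226259554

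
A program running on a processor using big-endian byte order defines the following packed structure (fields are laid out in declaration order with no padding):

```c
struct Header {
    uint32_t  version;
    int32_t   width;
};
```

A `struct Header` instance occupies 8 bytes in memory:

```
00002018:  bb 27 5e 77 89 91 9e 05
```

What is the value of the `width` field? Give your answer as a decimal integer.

`width` follows `version` (4 bytes), so it starts at byte offset 4 and occupies 4 bytes.
Bytes at offsets 4..7: 89 91 9E 05.
Big-endian: lowest address holds the most-significant byte.
The bytes are already most-significant first: 0x89919E05.
Top bit is set, so as a signed 32-bit value this is 0x89919E05 − 2^32 = -1986945531.

-1986945531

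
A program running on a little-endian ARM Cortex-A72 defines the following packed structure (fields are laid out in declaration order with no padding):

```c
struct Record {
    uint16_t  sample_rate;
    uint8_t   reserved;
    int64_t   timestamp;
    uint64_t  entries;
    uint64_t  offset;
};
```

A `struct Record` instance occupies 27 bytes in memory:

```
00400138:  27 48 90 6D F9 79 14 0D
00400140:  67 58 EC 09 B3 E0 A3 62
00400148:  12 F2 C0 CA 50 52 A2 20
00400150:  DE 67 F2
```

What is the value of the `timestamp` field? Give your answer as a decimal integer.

-1416268776932247187

`timestamp` follows `sample_rate` (2 B), `reserved` (1 B), so it starts at offset 2 + 1 = 3 and occupies 8 bytes.
Bytes at offsets 3..10: 6D F9 79 14 0D 67 58 EC.
Little-endian stores the least-significant byte at the lowest address.
Reassemble most-significant byte first: EC 58 67 0D 14 79 F9 6D → 0xEC58670D1479F96D.
Top bit is set, so as a signed 64-bit value this is 0xEC58670D1479F96D − 2^64 = -1416268776932247187.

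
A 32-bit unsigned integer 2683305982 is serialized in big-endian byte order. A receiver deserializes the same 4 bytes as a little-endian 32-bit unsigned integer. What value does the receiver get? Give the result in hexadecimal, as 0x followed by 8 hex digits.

0xFEFFEF9F

2683305982 in 32-bit hexadecimal is 0x9FEFFFFE.
Stored big-endian, the bytes at ascending addresses are 9F EF FF FE.
Read back as little-endian, the first byte is least significant, giving 0xFEFFEF9F.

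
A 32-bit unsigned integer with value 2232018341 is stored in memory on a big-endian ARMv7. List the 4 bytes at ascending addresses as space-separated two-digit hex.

85 09 E5 A5

2232018341 in hexadecimal, padded to 32 bits, is 0x8509E5A5.
Split into bytes (most-significant first): 85 09 E5 A5.
Big-endian: lowest address holds the most-significant byte.
So the memory order matches the most-significant-first order: 85 09 E5 A5.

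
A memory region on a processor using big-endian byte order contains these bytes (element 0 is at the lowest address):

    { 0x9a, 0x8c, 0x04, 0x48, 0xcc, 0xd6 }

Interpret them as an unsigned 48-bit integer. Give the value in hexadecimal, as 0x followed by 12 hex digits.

In big-endian order the high byte comes first in memory.
The bytes are already most-significant first: 0x9A8C0448CCD6.

0x9A8C0448CCD6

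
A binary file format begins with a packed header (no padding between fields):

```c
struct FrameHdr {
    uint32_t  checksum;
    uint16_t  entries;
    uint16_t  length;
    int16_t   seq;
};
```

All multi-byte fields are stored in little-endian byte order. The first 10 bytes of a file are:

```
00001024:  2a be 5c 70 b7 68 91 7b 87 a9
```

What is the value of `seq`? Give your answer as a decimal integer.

`seq` follows `checksum` (4 B), `entries` (2 B), `length` (2 B), so it starts at offset 4 + 2 + 2 = 8 and occupies 2 bytes.
Bytes at offsets 8..9: 87 A9.
In little-endian order the low byte comes first in memory.
Reassemble most-significant byte first: A9 87 → 0xA987.
Top bit is set, so as a signed 16-bit value this is 0xA987 − 2^16 = -22137.

-22137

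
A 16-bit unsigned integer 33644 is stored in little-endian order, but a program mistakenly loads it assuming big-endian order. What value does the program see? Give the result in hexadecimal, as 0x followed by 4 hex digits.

0x6C83

33644 in 16-bit hexadecimal is 0x836C.
Stored little-endian, the bytes at ascending addresses are 6C 83.
Read back as big-endian, the last byte is least significant, giving 0x6C83.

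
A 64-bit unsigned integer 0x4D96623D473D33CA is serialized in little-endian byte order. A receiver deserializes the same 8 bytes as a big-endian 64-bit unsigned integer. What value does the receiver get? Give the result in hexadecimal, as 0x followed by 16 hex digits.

0xCA333D473D62964D

Stored little-endian, the bytes at ascending addresses are CA 33 3D 47 3D 62 96 4D.
Read back as big-endian, the last byte is least significant, giving 0xCA333D473D62964D.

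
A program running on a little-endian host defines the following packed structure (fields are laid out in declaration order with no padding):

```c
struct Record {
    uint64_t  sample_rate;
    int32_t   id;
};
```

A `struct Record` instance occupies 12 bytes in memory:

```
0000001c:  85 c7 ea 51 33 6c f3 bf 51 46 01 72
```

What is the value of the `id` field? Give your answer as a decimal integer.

1912686161

`id` follows `sample_rate` (8 bytes), so it starts at byte offset 8 and occupies 4 bytes.
Bytes at offsets 8..11: 51 46 01 72.
Little-endian: lowest address holds the least-significant byte.
Reassemble most-significant byte first: 72 01 46 51 → 0x72014651.
0x72014651 = 1912686161.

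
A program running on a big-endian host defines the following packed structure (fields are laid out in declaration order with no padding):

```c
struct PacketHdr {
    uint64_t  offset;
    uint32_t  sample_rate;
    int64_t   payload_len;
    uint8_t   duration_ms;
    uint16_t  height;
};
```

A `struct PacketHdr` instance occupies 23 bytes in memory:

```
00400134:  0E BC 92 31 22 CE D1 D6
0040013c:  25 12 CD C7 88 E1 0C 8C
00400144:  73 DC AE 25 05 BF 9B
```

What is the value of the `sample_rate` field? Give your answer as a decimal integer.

`sample_rate` follows `offset` (8 bytes), so it starts at byte offset 8 and occupies 4 bytes.
Bytes at offsets 8..11: 25 12 CD C7.
Big-endian stores the most-significant byte at the lowest address.
The bytes are already most-significant first: 0x2512CDC7.
0x2512CDC7 = 621989319.

621989319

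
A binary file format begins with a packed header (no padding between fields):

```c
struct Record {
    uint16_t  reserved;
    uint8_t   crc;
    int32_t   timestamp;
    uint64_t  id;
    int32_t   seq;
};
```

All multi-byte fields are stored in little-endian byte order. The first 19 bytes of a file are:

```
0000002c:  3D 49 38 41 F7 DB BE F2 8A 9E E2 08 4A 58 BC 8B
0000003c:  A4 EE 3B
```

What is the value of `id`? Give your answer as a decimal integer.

13571678879103224562

`id` follows `reserved` (2 B), `crc` (1 B), `timestamp` (4 B), so it starts at offset 2 + 1 + 4 = 7 and occupies 8 bytes.
Bytes at offsets 7..14: F2 8A 9E E2 08 4A 58 BC.
In little-endian order the low byte comes first in memory.
Reassemble most-significant byte first: BC 58 4A 08 E2 9E 8A F2 → 0xBC584A08E29E8AF2.
0xBC584A08E29E8AF2 = 13571678879103224562.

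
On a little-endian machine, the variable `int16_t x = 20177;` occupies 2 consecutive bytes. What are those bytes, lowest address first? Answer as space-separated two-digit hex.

20177 in hexadecimal, padded to 16 bits, is 0x4ED1.
Split into bytes (most-significant first): 4E D1.
Little-endian: lowest address holds the least-significant byte.
So at ascending addresses the bytes are D1 4E.

D1 4E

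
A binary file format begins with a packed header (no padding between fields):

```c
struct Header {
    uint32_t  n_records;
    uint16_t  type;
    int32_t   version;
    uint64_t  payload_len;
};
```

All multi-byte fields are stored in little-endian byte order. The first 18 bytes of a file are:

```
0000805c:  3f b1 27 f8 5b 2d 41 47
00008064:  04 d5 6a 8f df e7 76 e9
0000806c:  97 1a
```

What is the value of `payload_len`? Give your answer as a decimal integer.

`payload_len` follows `n_records` (4 B), `type` (2 B), `version` (4 B), so it starts at offset 4 + 2 + 4 = 10 and occupies 8 bytes.
Bytes at offsets 10..17: 6A 8F DF E7 76 E9 97 1A.
Little-endian: lowest address holds the least-significant byte.
Reassemble most-significant byte first: 1A 97 E9 76 E7 DF 8F 6A → 0x1A97E976E7DF8F6A.
0x1A97E976E7DF8F6A = 1916256863375036266.

1916256863375036266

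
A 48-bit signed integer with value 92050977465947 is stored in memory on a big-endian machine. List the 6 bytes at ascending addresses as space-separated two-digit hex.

53 B8 49 D0 26 5B

92050977465947 in hexadecimal, padded to 48 bits, is 0x53B849D0265B.
Split into bytes (most-significant first): 53 B8 49 D0 26 5B.
Big-endian stores the most-significant byte at the lowest address.
So the memory order matches the most-significant-first order: 53 B8 49 D0 26 5B.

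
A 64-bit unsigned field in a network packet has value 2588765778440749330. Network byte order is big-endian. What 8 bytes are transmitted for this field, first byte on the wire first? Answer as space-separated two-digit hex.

2588765778440749330 in hexadecimal, padded to 64 bits, is 0x23ED24C276A60112.
Split into bytes (most-significant first): 23 ED 24 C2 76 A6 01 12.
In big-endian order the high byte comes first in memory.
So the memory order matches the most-significant-first order: 23 ED 24 C2 76 A6 01 12.

23 ED 24 C2 76 A6 01 12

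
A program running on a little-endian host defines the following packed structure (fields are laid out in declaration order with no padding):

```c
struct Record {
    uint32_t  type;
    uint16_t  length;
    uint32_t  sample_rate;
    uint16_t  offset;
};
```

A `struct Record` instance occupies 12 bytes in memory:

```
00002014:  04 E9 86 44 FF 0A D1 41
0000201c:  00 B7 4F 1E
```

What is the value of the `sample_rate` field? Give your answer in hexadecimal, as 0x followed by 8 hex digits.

0xB70041D1

`sample_rate` follows `type` (4 B), `length` (2 B), so it starts at offset 4 + 2 = 6 and occupies 4 bytes.
Bytes at offsets 6..9: D1 41 00 B7.
Little-endian: lowest address holds the least-significant byte.
Reassemble most-significant byte first: B7 00 41 D1 → 0xB70041D1.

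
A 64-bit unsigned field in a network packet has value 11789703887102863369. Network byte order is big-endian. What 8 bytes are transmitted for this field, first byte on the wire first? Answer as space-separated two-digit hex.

A3 9D 71 38 85 CE E8 09

11789703887102863369 in hexadecimal, padded to 64 bits, is 0xA39D713885CEE809.
Split into bytes (most-significant first): A3 9D 71 38 85 CE E8 09.
Big-endian stores the most-significant byte at the lowest address.
So the memory order matches the most-significant-first order: A3 9D 71 38 85 CE E8 09.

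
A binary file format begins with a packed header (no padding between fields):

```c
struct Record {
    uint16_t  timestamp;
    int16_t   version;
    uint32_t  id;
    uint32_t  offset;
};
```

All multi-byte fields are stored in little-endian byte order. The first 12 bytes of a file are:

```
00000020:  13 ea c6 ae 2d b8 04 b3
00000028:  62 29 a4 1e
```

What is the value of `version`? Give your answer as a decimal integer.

-20794

`version` follows `timestamp` (2 bytes), so it starts at byte offset 2 and occupies 2 bytes.
Bytes at offsets 2..3: C6 AE.
In little-endian order the low byte comes first in memory.
Reassemble most-significant byte first: AE C6 → 0xAEC6.
Top bit is set, so as a signed 16-bit value this is 0xAEC6 − 2^16 = -20794.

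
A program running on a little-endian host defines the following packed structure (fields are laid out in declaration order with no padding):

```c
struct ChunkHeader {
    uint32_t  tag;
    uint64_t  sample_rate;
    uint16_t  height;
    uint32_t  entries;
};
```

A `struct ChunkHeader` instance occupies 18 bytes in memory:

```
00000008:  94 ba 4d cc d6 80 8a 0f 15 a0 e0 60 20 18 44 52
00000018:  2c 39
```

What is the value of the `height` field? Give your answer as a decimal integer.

6176

`height` follows `tag` (4 B), `sample_rate` (8 B), so it starts at offset 4 + 8 = 12 and occupies 2 bytes.
Bytes at offsets 12..13: 20 18.
In little-endian order the low byte comes first in memory.
Reassemble most-significant byte first: 18 20 → 0x1820.
0x1820 = 6176.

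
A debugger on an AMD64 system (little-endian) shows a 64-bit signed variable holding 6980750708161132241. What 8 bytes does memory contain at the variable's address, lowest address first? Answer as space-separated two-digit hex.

6980750708161132241 in hexadecimal, padded to 64 bits, is 0x60E09BC8918036D1.
Split into bytes (most-significant first): 60 E0 9B C8 91 80 36 D1.
Little-endian stores the least-significant byte at the lowest address.
So at ascending addresses the bytes are D1 36 80 91 C8 9B E0 60.

D1 36 80 91 C8 9B E0 60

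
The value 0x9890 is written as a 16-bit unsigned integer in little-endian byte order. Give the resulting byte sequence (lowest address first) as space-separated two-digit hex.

90 98

Split into bytes (most-significant first): 98 90.
In little-endian order the low byte comes first in memory.
So at ascending addresses the bytes are 90 98.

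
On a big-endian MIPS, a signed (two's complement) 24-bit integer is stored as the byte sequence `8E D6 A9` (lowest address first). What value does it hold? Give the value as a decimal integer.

Big-endian stores the most-significant byte at the lowest address.
The bytes are already most-significant first: 0x8ED6A9.
Top bit is set, so as a signed 24-bit value this is 0x8ED6A9 − 2^24 = -7416151.

-7416151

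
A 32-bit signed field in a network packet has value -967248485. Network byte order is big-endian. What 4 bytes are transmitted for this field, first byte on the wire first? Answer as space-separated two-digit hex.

Two's complement of -967248485 in 32 bits: 967248485 = 0x39A70A65; invert → 0xC658F59A; add 1 → 0xC658F59B.
Split into bytes (most-significant first): C6 58 F5 9B.
In big-endian order the high byte comes first in memory.
So the memory order matches the most-significant-first order: C6 58 F5 9B.

C6 58 F5 9B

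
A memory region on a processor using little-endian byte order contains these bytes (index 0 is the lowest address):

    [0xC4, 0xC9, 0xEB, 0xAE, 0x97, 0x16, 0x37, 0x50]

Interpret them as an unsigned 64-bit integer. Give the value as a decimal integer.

5780113487483881924

Little-endian stores the least-significant byte at the lowest address.
Reassemble most-significant byte first: 50 37 16 97 AE EB C9 C4 → 0x50371697AEEBC9C4.
0x50371697AEEBC9C4 = 5780113487483881924.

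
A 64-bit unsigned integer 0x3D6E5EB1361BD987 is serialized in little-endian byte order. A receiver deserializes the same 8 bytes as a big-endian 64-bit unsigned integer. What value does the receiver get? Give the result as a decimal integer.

Stored little-endian, the bytes at ascending addresses are 87 D9 1B 36 B1 5E 6E 3D.
Read back as big-endian, the last byte is least significant, giving 0x87D91B36B15E6E3D.
0x87D91B36B15E6E3D = 9788885186784423485.

9788885186784423485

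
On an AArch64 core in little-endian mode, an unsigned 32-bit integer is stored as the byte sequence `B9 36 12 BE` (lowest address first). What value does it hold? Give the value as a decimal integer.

3188864697

In little-endian order the low byte comes first in memory.
Reassemble most-significant byte first: BE 12 36 B9 → 0xBE1236B9.
0xBE1236B9 = 3188864697.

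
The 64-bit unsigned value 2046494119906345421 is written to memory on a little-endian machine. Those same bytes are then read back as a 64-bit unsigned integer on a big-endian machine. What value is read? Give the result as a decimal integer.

14808382219166115356

2046494119906345421 in 64-bit hexadecimal is 0x1C669B8F2BF181CD.
Stored little-endian, the bytes at ascending addresses are CD 81 F1 2B 8F 9B 66 1C.
Read back as big-endian, the last byte is least significant, giving 0xCD81F12B8F9B661C.
0xCD81F12B8F9B661C = 14808382219166115356.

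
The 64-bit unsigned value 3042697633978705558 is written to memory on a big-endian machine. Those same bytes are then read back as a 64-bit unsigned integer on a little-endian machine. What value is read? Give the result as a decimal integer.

10873440543083673898

3042697633978705558 in 64-bit hexadecimal is 0x2A39D5609038E696.
Stored big-endian, the bytes at ascending addresses are 2A 39 D5 60 90 38 E6 96.
Read back as little-endian, the first byte is least significant, giving 0x96E6389060D5392A.
0x96E6389060D5392A = 10873440543083673898.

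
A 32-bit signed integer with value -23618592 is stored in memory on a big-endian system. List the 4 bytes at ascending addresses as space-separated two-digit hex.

Two's complement of -23618592 in 32 bits: 23618592 = 0x01686420; invert → 0xFE979BDF; add 1 → 0xFE979BE0.
Split into bytes (most-significant first): FE 97 9B E0.
In big-endian order the high byte comes first in memory.
So the memory order matches the most-significant-first order: FE 97 9B E0.

FE 97 9B E0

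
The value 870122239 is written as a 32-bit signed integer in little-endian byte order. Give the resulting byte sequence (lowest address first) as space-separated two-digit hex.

FF 02 DD 33

870122239 in hexadecimal, padded to 32 bits, is 0x33DD02FF.
Split into bytes (most-significant first): 33 DD 02 FF.
In little-endian order the low byte comes first in memory.
So at ascending addresses the bytes are FF 02 DD 33.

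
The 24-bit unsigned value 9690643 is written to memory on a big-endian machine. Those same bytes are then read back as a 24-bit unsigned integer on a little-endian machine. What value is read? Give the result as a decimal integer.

9690643 in 24-bit hexadecimal is 0x93DE13.
Stored big-endian, the bytes at ascending addresses are 93 DE 13.
Read back as little-endian, the first byte is least significant, giving 0x13DE93.
0x13DE93 = 1302163.

1302163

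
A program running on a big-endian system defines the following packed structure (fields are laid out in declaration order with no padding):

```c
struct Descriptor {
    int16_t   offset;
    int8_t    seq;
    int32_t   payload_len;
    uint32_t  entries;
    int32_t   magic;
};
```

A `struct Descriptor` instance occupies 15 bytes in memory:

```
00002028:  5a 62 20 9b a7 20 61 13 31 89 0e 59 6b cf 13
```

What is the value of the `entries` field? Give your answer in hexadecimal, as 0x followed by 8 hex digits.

`entries` follows `offset` (2 B), `seq` (1 B), `payload_len` (4 B), so it starts at offset 2 + 1 + 4 = 7 and occupies 4 bytes.
Bytes at offsets 7..10: 13 31 89 0E.
Big-endian stores the most-significant byte at the lowest address.
The bytes are already most-significant first: 0x1331890E.

0x1331890E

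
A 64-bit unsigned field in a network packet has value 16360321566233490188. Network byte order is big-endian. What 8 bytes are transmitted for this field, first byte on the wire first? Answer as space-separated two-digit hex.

E3 0B 89 C8 A6 82 73 0C

16360321566233490188 in hexadecimal, padded to 64 bits, is 0xE30B89C8A682730C.
Split into bytes (most-significant first): E3 0B 89 C8 A6 82 73 0C.
In big-endian order the high byte comes first in memory.
So the memory order matches the most-significant-first order: E3 0B 89 C8 A6 82 73 0C.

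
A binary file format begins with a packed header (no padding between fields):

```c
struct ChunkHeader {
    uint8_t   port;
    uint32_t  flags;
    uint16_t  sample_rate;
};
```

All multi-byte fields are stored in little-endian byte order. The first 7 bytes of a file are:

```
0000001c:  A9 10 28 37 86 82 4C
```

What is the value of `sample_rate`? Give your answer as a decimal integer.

19586

`sample_rate` follows `port` (1 B), `flags` (4 B), so it starts at offset 1 + 4 = 5 and occupies 2 bytes.
Bytes at offsets 5..6: 82 4C.
Little-endian: lowest address holds the least-significant byte.
Reassemble most-significant byte first: 4C 82 → 0x4C82.
0x4C82 = 19586.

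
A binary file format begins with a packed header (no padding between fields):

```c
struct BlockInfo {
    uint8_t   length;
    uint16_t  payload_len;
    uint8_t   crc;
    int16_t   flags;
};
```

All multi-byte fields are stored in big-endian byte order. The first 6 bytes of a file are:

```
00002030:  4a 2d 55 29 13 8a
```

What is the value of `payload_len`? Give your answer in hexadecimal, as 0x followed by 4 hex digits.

0x2D55

`payload_len` follows `length` (1 byte), so it starts at byte offset 1 and occupies 2 bytes.
Bytes at offsets 1..2: 2D 55.
Big-endian: lowest address holds the most-significant byte.
The bytes are already most-significant first: 0x2D55.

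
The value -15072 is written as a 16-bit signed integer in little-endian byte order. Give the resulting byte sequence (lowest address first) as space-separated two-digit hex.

20 C5

Two's complement of -15072 in 16 bits: 15072 = 0x3AE0; invert → 0xC51F; add 1 → 0xC520.
Split into bytes (most-significant first): C5 20.
Little-endian: lowest address holds the least-significant byte.
So at ascending addresses the bytes are 20 C5.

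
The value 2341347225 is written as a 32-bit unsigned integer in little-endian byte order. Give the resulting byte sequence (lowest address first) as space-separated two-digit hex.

99 1F 8E 8B

2341347225 in hexadecimal, padded to 32 bits, is 0x8B8E1F99.
Split into bytes (most-significant first): 8B 8E 1F 99.
In little-endian order the low byte comes first in memory.
So at ascending addresses the bytes are 99 1F 8E 8B.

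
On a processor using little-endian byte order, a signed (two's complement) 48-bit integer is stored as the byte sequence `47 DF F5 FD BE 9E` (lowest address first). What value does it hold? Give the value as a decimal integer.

In little-endian order the low byte comes first in memory.
Reassemble most-significant byte first: 9E BE FD F5 DF 47 → 0x9EBEFDF5DF47.
Top bit is set, so as a signed 48-bit value this is 0x9EBEFDF5DF47 − 2^48 = -106931834986681.

-106931834986681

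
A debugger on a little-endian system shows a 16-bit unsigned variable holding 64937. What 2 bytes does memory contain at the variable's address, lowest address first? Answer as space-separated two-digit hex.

64937 in hexadecimal, padded to 16 bits, is 0xFDA9.
Split into bytes (most-significant first): FD A9.
Little-endian stores the least-significant byte at the lowest address.
So at ascending addresses the bytes are A9 FD.

A9 FD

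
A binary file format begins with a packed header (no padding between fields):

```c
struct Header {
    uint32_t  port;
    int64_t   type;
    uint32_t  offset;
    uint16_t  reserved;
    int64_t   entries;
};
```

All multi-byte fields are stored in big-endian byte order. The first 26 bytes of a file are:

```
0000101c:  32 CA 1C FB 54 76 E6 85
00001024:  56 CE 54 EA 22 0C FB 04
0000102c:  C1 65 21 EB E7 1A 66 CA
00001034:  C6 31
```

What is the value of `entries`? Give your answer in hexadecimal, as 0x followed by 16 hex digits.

`entries` follows `port` (4 B), `type` (8 B), `offset` (4 B), `reserved` (2 B), so it starts at offset 4 + 8 + 4 + 2 = 18 and occupies 8 bytes.
Bytes at offsets 18..25: 21 EB E7 1A 66 CA C6 31.
In big-endian order the high byte comes first in memory.
The bytes are already most-significant first: 0x21EBE71A66CAC631.

0x21EBE71A66CAC631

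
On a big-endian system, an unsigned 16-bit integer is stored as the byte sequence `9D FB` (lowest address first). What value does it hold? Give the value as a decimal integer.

Big-endian: lowest address holds the most-significant byte.
The bytes are already most-significant first: 0x9DFB.
0x9DFB = 40443.

40443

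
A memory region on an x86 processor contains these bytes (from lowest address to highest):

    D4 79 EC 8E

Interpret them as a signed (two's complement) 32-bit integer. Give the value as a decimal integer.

Little-endian: lowest address holds the least-significant byte.
Reassemble most-significant byte first: 8E EC 79 D4 → 0x8EEC79D4.
Top bit is set, so as a signed 32-bit value this is 0x8EEC79D4 − 2^32 = -1897104940.

-1897104940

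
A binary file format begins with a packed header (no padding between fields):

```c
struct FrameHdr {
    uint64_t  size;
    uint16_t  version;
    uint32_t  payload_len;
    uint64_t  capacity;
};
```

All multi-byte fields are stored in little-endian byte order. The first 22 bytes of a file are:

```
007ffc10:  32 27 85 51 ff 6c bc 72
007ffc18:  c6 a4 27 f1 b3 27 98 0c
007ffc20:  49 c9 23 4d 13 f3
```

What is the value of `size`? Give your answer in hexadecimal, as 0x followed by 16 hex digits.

`size` is the first field, at byte offset 0, occupying 8 bytes.
Bytes at offsets 0..7: 32 27 85 51 FF 6C BC 72.
In little-endian order the low byte comes first in memory.
Reassemble most-significant byte first: 72 BC 6C FF 51 85 27 32 → 0x72BC6CFF51852732.

0x72BC6CFF51852732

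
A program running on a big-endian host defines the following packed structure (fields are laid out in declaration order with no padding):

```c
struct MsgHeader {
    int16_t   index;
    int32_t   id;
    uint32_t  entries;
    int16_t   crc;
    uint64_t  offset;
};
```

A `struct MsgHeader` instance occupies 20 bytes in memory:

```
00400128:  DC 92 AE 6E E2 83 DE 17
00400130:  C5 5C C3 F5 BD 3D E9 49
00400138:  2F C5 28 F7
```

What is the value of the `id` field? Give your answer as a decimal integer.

-1368464765

`id` follows `index` (2 bytes), so it starts at byte offset 2 and occupies 4 bytes.
Bytes at offsets 2..5: AE 6E E2 83.
In big-endian order the high byte comes first in memory.
The bytes are already most-significant first: 0xAE6EE283.
Top bit is set, so as a signed 32-bit value this is 0xAE6EE283 − 2^32 = -1368464765.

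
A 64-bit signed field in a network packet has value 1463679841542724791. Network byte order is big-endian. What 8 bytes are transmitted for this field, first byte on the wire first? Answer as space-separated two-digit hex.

1463679841542724791 in hexadecimal, padded to 64 bits, is 0x1450090F9C0DDCB7.
Split into bytes (most-significant first): 14 50 09 0F 9C 0D DC B7.
In big-endian order the high byte comes first in memory.
So the memory order matches the most-significant-first order: 14 50 09 0F 9C 0D DC B7.

14 50 09 0F 9C 0D DC B7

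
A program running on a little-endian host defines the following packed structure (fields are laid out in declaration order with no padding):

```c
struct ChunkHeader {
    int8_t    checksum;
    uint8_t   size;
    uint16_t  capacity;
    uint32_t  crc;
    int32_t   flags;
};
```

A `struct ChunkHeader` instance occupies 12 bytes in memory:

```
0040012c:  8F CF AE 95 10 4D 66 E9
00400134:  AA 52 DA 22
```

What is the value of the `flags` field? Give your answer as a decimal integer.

`flags` follows `checksum` (1 B), `size` (1 B), `capacity` (2 B), `crc` (4 B), so it starts at offset 1 + 1 + 2 + 4 = 8 and occupies 4 bytes.
Bytes at offsets 8..11: AA 52 DA 22.
Little-endian: lowest address holds the least-significant byte.
Reassemble most-significant byte first: 22 DA 52 AA → 0x22DA52AA.
0x22DA52AA = 584733354.

584733354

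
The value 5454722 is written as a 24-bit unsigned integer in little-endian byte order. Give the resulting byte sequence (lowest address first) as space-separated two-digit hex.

5454722 in hexadecimal, padded to 24 bits, is 0x533B82.
Split into bytes (most-significant first): 53 3B 82.
In little-endian order the low byte comes first in memory.
So at ascending addresses the bytes are 82 3B 53.

82 3B 53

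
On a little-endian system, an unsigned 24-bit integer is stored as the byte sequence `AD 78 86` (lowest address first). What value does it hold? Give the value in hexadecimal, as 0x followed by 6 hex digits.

0x8678AD

In little-endian order the low byte comes first in memory.
Reassemble most-significant byte first: 86 78 AD → 0x8678AD.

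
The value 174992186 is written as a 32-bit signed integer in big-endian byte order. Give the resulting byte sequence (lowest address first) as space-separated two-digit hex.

0A 6E 2B 3A

174992186 in hexadecimal, padded to 32 bits, is 0x0A6E2B3A.
Split into bytes (most-significant first): 0A 6E 2B 3A.
Big-endian: lowest address holds the most-significant byte.
So the memory order matches the most-significant-first order: 0A 6E 2B 3A.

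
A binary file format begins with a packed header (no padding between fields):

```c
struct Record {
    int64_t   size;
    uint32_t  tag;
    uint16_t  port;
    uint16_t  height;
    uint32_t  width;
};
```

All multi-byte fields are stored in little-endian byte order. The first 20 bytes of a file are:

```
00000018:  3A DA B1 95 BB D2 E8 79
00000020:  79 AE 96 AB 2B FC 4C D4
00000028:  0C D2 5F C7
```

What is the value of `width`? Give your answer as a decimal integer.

`width` follows `size` (8 B), `tag` (4 B), `port` (2 B), `height` (2 B), so it starts at offset 8 + 4 + 2 + 2 = 16 and occupies 4 bytes.
Bytes at offsets 16..19: 0C D2 5F C7.
In little-endian order the low byte comes first in memory.
Reassemble most-significant byte first: C7 5F D2 0C → 0xC75FD20C.
0xC75FD20C = 3344945676.

3344945676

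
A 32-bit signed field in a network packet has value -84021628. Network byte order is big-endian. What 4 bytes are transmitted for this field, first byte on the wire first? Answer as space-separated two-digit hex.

FA FD EE 84

Two's complement of -84021628 in 32 bits: 84021628 = 0x0502117C; invert → 0xFAFDEE83; add 1 → 0xFAFDEE84.
Split into bytes (most-significant first): FA FD EE 84.
In big-endian order the high byte comes first in memory.
So the memory order matches the most-significant-first order: FA FD EE 84.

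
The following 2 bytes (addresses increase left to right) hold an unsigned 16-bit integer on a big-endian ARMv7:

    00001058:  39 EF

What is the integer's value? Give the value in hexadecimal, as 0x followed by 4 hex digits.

In big-endian order the high byte comes first in memory.
The bytes are already most-significant first: 0x39EF.

0x39EF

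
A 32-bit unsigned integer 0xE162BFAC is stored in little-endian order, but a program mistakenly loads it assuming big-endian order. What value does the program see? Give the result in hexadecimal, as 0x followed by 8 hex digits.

Stored little-endian, the bytes at ascending addresses are AC BF 62 E1.
Read back as big-endian, the last byte is least significant, giving 0xACBF62E1.

0xACBF62E1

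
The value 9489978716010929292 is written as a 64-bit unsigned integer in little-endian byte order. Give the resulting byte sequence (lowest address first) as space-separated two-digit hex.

9489978716010929292 in hexadecimal, padded to 64 bits, is 0x83B32D5CB5D95C8C.
Split into bytes (most-significant first): 83 B3 2D 5C B5 D9 5C 8C.
Little-endian: lowest address holds the least-significant byte.
So at ascending addresses the bytes are 8C 5C D9 B5 5C 2D B3 83.

8C 5C D9 B5 5C 2D B3 83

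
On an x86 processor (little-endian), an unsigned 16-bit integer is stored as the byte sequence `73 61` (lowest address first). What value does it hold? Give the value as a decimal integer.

24947

Little-endian stores the least-significant byte at the lowest address.
Reassemble most-significant byte first: 61 73 → 0x6173.
0x6173 = 24947.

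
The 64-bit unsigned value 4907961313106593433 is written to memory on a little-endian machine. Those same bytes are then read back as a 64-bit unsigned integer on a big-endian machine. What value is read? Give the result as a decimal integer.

11026523345558707268

4907961313106593433 in 64-bit hexadecimal is 0x441C94CF8F140699.
Stored little-endian, the bytes at ascending addresses are 99 06 14 8F CF 94 1C 44.
Read back as big-endian, the last byte is least significant, giving 0x9906148FCF941C44.
0x9906148FCF941C44 = 11026523345558707268.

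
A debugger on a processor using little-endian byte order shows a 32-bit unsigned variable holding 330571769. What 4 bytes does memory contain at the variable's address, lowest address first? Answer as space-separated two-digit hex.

F9 1F B4 13

330571769 in hexadecimal, padded to 32 bits, is 0x13B41FF9.
Split into bytes (most-significant first): 13 B4 1F F9.
Little-endian stores the least-significant byte at the lowest address.
So at ascending addresses the bytes are F9 1F B4 13.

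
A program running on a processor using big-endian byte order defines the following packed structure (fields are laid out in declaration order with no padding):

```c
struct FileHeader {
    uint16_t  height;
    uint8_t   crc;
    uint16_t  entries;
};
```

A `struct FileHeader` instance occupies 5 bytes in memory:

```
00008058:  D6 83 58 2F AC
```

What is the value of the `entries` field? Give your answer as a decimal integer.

12204

`entries` follows `height` (2 B), `crc` (1 B), so it starts at offset 2 + 1 = 3 and occupies 2 bytes.
Bytes at offsets 3..4: 2F AC.
In big-endian order the high byte comes first in memory.
The bytes are already most-significant first: 0x2FAC.
0x2FAC = 12204.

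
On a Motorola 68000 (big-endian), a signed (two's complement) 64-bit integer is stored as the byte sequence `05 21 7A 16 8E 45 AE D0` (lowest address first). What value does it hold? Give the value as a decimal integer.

369710881715891920

Big-endian stores the most-significant byte at the lowest address.
The bytes are already most-significant first: 0x05217A168E45AED0.
0x05217A168E45AED0 = 369710881715891920.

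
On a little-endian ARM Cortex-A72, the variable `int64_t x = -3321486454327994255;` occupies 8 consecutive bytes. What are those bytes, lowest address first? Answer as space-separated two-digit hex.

Two's complement of -3321486454327994255 in 64 bits: 3321486454327994255 = 0x2E184A550C7DE78F; invert → 0xD1E7B5AAF3821870; add 1 → 0xD1E7B5AAF3821871.
Split into bytes (most-significant first): D1 E7 B5 AA F3 82 18 71.
Little-endian stores the least-significant byte at the lowest address.
So at ascending addresses the bytes are 71 18 82 F3 AA B5 E7 D1.

71 18 82 F3 AA B5 E7 D1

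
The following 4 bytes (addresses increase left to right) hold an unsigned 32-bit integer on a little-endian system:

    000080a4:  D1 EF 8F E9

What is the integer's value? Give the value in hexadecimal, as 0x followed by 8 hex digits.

Little-endian: lowest address holds the least-significant byte.
Reassemble most-significant byte first: E9 8F EF D1 → 0xE98FEFD1.

0xE98FEFD1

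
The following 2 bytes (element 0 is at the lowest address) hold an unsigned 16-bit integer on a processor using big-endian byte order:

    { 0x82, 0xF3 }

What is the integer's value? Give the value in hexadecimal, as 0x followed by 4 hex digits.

Big-endian: lowest address holds the most-significant byte.
The bytes are already most-significant first: 0x82F3.

0x82F3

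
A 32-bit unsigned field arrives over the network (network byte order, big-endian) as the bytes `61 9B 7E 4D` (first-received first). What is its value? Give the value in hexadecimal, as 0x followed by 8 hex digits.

Big-endian: lowest address holds the most-significant byte.
The bytes are already most-significant first: 0x619B7E4D.

0x619B7E4D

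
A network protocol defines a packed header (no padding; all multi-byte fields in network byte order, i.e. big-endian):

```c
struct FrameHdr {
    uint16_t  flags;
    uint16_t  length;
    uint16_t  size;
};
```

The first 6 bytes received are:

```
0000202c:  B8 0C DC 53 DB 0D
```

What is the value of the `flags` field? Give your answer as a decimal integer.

47116

`flags` is the first field, at byte offset 0, occupying 2 bytes.
Bytes at offsets 0..1: B8 0C.
Big-endian: lowest address holds the most-significant byte.
The bytes are already most-significant first: 0xB80C.
0xB80C = 47116.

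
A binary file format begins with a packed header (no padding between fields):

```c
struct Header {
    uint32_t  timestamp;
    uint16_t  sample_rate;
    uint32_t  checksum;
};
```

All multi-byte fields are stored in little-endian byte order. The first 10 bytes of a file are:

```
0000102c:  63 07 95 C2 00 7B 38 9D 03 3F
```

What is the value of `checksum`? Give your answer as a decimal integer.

`checksum` follows `timestamp` (4 B), `sample_rate` (2 B), so it starts at offset 4 + 2 = 6 and occupies 4 bytes.
Bytes at offsets 6..9: 38 9D 03 3F.
Little-endian: lowest address holds the least-significant byte.
Reassemble most-significant byte first: 3F 03 9D 38 → 0x3F039D38.
0x3F039D38 = 1057201464.

1057201464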